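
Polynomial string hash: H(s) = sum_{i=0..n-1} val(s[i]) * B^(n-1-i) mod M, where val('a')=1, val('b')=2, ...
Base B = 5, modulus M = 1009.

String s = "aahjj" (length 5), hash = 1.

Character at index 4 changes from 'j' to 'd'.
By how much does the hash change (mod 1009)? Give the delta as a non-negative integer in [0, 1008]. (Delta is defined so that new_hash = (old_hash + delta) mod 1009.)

Delta formula: (val(new) - val(old)) * B^(n-1-k) mod M
  val('d') - val('j') = 4 - 10 = -6
  B^(n-1-k) = 5^0 mod 1009 = 1
  Delta = -6 * 1 mod 1009 = 1003

Answer: 1003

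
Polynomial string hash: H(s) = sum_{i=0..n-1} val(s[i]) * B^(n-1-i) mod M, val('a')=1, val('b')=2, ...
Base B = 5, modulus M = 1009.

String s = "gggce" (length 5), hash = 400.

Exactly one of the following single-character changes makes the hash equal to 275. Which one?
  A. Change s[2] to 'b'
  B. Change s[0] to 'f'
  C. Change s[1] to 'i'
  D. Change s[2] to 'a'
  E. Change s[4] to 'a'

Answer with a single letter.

Answer: A

Derivation:
Option A: s[2]='g'->'b', delta=(2-7)*5^2 mod 1009 = 884, hash=400+884 mod 1009 = 275 <-- target
Option B: s[0]='g'->'f', delta=(6-7)*5^4 mod 1009 = 384, hash=400+384 mod 1009 = 784
Option C: s[1]='g'->'i', delta=(9-7)*5^3 mod 1009 = 250, hash=400+250 mod 1009 = 650
Option D: s[2]='g'->'a', delta=(1-7)*5^2 mod 1009 = 859, hash=400+859 mod 1009 = 250
Option E: s[4]='e'->'a', delta=(1-5)*5^0 mod 1009 = 1005, hash=400+1005 mod 1009 = 396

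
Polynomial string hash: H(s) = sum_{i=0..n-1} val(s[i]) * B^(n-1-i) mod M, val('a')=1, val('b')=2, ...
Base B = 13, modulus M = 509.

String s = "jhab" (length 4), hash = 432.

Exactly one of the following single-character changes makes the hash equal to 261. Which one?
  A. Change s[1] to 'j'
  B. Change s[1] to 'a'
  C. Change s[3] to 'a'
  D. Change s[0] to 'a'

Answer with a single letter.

Answer: A

Derivation:
Option A: s[1]='h'->'j', delta=(10-8)*13^2 mod 509 = 338, hash=432+338 mod 509 = 261 <-- target
Option B: s[1]='h'->'a', delta=(1-8)*13^2 mod 509 = 344, hash=432+344 mod 509 = 267
Option C: s[3]='b'->'a', delta=(1-2)*13^0 mod 509 = 508, hash=432+508 mod 509 = 431
Option D: s[0]='j'->'a', delta=(1-10)*13^3 mod 509 = 78, hash=432+78 mod 509 = 1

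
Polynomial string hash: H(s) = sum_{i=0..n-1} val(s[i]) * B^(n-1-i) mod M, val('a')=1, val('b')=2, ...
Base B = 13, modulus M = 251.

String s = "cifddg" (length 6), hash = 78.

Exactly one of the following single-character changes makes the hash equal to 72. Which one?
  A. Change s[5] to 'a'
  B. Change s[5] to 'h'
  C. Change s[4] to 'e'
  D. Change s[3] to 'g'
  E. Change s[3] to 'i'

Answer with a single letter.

Option A: s[5]='g'->'a', delta=(1-7)*13^0 mod 251 = 245, hash=78+245 mod 251 = 72 <-- target
Option B: s[5]='g'->'h', delta=(8-7)*13^0 mod 251 = 1, hash=78+1 mod 251 = 79
Option C: s[4]='d'->'e', delta=(5-4)*13^1 mod 251 = 13, hash=78+13 mod 251 = 91
Option D: s[3]='d'->'g', delta=(7-4)*13^2 mod 251 = 5, hash=78+5 mod 251 = 83
Option E: s[3]='d'->'i', delta=(9-4)*13^2 mod 251 = 92, hash=78+92 mod 251 = 170

Answer: A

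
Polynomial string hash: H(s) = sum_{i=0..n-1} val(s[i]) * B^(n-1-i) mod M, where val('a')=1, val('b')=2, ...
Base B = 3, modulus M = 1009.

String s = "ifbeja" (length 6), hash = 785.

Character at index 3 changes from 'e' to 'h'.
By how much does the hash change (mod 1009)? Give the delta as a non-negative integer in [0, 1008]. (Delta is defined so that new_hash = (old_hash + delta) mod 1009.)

Answer: 27

Derivation:
Delta formula: (val(new) - val(old)) * B^(n-1-k) mod M
  val('h') - val('e') = 8 - 5 = 3
  B^(n-1-k) = 3^2 mod 1009 = 9
  Delta = 3 * 9 mod 1009 = 27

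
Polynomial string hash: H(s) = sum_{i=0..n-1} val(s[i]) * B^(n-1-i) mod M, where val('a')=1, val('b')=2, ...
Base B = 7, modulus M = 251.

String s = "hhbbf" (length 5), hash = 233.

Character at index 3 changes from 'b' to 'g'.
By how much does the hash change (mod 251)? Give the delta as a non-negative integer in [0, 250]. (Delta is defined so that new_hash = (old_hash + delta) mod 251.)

Delta formula: (val(new) - val(old)) * B^(n-1-k) mod M
  val('g') - val('b') = 7 - 2 = 5
  B^(n-1-k) = 7^1 mod 251 = 7
  Delta = 5 * 7 mod 251 = 35

Answer: 35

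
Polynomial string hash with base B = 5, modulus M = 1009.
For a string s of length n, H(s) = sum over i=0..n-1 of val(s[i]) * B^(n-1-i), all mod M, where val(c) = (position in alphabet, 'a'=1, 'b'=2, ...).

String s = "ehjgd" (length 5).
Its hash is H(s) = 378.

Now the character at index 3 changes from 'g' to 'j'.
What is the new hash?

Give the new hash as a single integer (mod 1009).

Answer: 393

Derivation:
val('g') = 7, val('j') = 10
Position k = 3, exponent = n-1-k = 1
B^1 mod M = 5^1 mod 1009 = 5
Delta = (10 - 7) * 5 mod 1009 = 15
New hash = (378 + 15) mod 1009 = 393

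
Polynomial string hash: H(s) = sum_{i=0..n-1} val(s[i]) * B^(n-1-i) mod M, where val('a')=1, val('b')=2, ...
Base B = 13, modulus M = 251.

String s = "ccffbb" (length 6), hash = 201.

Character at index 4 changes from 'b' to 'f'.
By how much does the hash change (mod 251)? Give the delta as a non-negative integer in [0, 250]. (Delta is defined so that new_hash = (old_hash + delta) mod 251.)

Delta formula: (val(new) - val(old)) * B^(n-1-k) mod M
  val('f') - val('b') = 6 - 2 = 4
  B^(n-1-k) = 13^1 mod 251 = 13
  Delta = 4 * 13 mod 251 = 52

Answer: 52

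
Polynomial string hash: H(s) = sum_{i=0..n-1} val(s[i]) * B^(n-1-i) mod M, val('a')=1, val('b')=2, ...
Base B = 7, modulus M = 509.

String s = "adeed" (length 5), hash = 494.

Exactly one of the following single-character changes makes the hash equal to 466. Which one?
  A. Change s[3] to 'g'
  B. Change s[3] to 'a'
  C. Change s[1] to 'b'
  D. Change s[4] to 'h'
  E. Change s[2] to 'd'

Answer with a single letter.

Answer: B

Derivation:
Option A: s[3]='e'->'g', delta=(7-5)*7^1 mod 509 = 14, hash=494+14 mod 509 = 508
Option B: s[3]='e'->'a', delta=(1-5)*7^1 mod 509 = 481, hash=494+481 mod 509 = 466 <-- target
Option C: s[1]='d'->'b', delta=(2-4)*7^3 mod 509 = 332, hash=494+332 mod 509 = 317
Option D: s[4]='d'->'h', delta=(8-4)*7^0 mod 509 = 4, hash=494+4 mod 509 = 498
Option E: s[2]='e'->'d', delta=(4-5)*7^2 mod 509 = 460, hash=494+460 mod 509 = 445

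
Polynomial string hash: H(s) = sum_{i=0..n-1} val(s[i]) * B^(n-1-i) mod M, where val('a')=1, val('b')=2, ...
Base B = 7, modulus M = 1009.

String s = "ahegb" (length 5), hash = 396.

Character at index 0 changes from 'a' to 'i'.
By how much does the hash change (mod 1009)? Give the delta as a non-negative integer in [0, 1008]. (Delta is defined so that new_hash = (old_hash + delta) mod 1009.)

Delta formula: (val(new) - val(old)) * B^(n-1-k) mod M
  val('i') - val('a') = 9 - 1 = 8
  B^(n-1-k) = 7^4 mod 1009 = 383
  Delta = 8 * 383 mod 1009 = 37

Answer: 37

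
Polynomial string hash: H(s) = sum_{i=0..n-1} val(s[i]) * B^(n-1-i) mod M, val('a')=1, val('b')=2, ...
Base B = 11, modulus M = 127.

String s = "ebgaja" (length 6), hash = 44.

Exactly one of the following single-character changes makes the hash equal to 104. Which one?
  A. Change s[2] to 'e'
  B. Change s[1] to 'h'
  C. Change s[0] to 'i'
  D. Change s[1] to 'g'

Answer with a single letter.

Option A: s[2]='g'->'e', delta=(5-7)*11^3 mod 127 = 5, hash=44+5 mod 127 = 49
Option B: s[1]='b'->'h', delta=(8-2)*11^4 mod 127 = 89, hash=44+89 mod 127 = 6
Option C: s[0]='e'->'i', delta=(9-5)*11^5 mod 127 = 60, hash=44+60 mod 127 = 104 <-- target
Option D: s[1]='b'->'g', delta=(7-2)*11^4 mod 127 = 53, hash=44+53 mod 127 = 97

Answer: C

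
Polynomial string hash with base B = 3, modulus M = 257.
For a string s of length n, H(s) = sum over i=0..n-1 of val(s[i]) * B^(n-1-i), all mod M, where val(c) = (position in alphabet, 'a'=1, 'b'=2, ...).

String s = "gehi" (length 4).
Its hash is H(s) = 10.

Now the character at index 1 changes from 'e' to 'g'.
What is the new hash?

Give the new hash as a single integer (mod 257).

val('e') = 5, val('g') = 7
Position k = 1, exponent = n-1-k = 2
B^2 mod M = 3^2 mod 257 = 9
Delta = (7 - 5) * 9 mod 257 = 18
New hash = (10 + 18) mod 257 = 28

Answer: 28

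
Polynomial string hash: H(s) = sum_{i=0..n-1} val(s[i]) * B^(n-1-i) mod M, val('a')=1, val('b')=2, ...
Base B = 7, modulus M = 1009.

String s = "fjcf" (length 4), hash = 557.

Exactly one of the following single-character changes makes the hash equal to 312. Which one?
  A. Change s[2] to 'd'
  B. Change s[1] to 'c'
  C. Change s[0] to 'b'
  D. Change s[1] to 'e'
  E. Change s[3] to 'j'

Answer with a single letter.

Answer: D

Derivation:
Option A: s[2]='c'->'d', delta=(4-3)*7^1 mod 1009 = 7, hash=557+7 mod 1009 = 564
Option B: s[1]='j'->'c', delta=(3-10)*7^2 mod 1009 = 666, hash=557+666 mod 1009 = 214
Option C: s[0]='f'->'b', delta=(2-6)*7^3 mod 1009 = 646, hash=557+646 mod 1009 = 194
Option D: s[1]='j'->'e', delta=(5-10)*7^2 mod 1009 = 764, hash=557+764 mod 1009 = 312 <-- target
Option E: s[3]='f'->'j', delta=(10-6)*7^0 mod 1009 = 4, hash=557+4 mod 1009 = 561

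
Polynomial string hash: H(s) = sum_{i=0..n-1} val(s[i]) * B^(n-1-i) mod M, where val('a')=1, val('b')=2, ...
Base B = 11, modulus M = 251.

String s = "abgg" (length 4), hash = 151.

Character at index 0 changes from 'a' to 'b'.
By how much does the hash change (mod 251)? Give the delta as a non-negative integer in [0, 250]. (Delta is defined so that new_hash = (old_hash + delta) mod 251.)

Delta formula: (val(new) - val(old)) * B^(n-1-k) mod M
  val('b') - val('a') = 2 - 1 = 1
  B^(n-1-k) = 11^3 mod 251 = 76
  Delta = 1 * 76 mod 251 = 76

Answer: 76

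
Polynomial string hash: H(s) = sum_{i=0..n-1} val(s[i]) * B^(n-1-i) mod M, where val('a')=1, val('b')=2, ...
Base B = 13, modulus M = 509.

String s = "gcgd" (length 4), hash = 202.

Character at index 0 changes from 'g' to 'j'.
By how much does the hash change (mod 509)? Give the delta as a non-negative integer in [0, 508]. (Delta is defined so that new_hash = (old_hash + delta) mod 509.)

Answer: 483

Derivation:
Delta formula: (val(new) - val(old)) * B^(n-1-k) mod M
  val('j') - val('g') = 10 - 7 = 3
  B^(n-1-k) = 13^3 mod 509 = 161
  Delta = 3 * 161 mod 509 = 483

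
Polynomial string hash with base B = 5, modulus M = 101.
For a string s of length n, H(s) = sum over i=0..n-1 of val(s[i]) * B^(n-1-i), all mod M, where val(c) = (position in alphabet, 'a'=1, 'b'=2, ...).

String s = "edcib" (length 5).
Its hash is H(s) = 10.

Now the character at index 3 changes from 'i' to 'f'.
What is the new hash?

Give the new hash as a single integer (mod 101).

Answer: 96

Derivation:
val('i') = 9, val('f') = 6
Position k = 3, exponent = n-1-k = 1
B^1 mod M = 5^1 mod 101 = 5
Delta = (6 - 9) * 5 mod 101 = 86
New hash = (10 + 86) mod 101 = 96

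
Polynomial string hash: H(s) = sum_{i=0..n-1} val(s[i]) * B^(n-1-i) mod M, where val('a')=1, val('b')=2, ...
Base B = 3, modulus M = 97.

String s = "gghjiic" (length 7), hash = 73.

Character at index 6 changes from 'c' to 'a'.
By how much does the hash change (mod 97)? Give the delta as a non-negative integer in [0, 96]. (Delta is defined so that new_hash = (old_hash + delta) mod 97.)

Delta formula: (val(new) - val(old)) * B^(n-1-k) mod M
  val('a') - val('c') = 1 - 3 = -2
  B^(n-1-k) = 3^0 mod 97 = 1
  Delta = -2 * 1 mod 97 = 95

Answer: 95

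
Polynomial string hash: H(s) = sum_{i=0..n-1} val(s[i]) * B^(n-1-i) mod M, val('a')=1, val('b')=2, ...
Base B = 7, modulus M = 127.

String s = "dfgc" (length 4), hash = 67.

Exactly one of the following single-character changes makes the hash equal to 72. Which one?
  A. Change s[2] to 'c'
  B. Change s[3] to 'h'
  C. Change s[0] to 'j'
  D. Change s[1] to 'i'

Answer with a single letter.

Answer: B

Derivation:
Option A: s[2]='g'->'c', delta=(3-7)*7^1 mod 127 = 99, hash=67+99 mod 127 = 39
Option B: s[3]='c'->'h', delta=(8-3)*7^0 mod 127 = 5, hash=67+5 mod 127 = 72 <-- target
Option C: s[0]='d'->'j', delta=(10-4)*7^3 mod 127 = 26, hash=67+26 mod 127 = 93
Option D: s[1]='f'->'i', delta=(9-6)*7^2 mod 127 = 20, hash=67+20 mod 127 = 87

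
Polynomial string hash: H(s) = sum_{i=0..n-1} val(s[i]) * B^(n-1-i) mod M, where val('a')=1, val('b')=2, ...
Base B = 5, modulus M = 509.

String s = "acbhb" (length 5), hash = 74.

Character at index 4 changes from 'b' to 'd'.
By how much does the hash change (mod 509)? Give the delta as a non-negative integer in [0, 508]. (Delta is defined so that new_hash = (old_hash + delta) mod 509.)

Answer: 2

Derivation:
Delta formula: (val(new) - val(old)) * B^(n-1-k) mod M
  val('d') - val('b') = 4 - 2 = 2
  B^(n-1-k) = 5^0 mod 509 = 1
  Delta = 2 * 1 mod 509 = 2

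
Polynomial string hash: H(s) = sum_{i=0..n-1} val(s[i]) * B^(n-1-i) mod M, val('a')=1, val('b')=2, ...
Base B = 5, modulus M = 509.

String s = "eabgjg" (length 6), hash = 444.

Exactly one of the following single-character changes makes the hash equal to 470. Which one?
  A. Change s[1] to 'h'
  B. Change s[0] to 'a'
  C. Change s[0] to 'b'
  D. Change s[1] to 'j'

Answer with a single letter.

Answer: D

Derivation:
Option A: s[1]='a'->'h', delta=(8-1)*5^4 mod 509 = 303, hash=444+303 mod 509 = 238
Option B: s[0]='e'->'a', delta=(1-5)*5^5 mod 509 = 225, hash=444+225 mod 509 = 160
Option C: s[0]='e'->'b', delta=(2-5)*5^5 mod 509 = 296, hash=444+296 mod 509 = 231
Option D: s[1]='a'->'j', delta=(10-1)*5^4 mod 509 = 26, hash=444+26 mod 509 = 470 <-- target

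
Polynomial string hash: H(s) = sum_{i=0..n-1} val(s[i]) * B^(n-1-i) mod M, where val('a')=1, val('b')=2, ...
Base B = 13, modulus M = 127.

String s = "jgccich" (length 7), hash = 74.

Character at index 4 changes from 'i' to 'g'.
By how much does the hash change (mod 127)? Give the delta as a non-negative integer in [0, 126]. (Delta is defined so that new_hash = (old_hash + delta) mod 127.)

Answer: 43

Derivation:
Delta formula: (val(new) - val(old)) * B^(n-1-k) mod M
  val('g') - val('i') = 7 - 9 = -2
  B^(n-1-k) = 13^2 mod 127 = 42
  Delta = -2 * 42 mod 127 = 43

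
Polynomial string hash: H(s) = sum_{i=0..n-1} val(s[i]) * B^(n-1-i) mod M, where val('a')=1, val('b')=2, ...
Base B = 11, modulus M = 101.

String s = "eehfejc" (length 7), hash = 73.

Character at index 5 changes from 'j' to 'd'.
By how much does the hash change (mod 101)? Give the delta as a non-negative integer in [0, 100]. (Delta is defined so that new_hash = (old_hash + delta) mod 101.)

Delta formula: (val(new) - val(old)) * B^(n-1-k) mod M
  val('d') - val('j') = 4 - 10 = -6
  B^(n-1-k) = 11^1 mod 101 = 11
  Delta = -6 * 11 mod 101 = 35

Answer: 35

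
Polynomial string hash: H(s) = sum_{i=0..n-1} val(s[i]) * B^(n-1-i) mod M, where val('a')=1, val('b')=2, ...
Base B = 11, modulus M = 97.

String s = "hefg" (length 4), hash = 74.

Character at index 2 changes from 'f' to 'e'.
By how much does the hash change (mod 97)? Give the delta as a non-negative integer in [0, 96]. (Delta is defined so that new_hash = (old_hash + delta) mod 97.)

Delta formula: (val(new) - val(old)) * B^(n-1-k) mod M
  val('e') - val('f') = 5 - 6 = -1
  B^(n-1-k) = 11^1 mod 97 = 11
  Delta = -1 * 11 mod 97 = 86

Answer: 86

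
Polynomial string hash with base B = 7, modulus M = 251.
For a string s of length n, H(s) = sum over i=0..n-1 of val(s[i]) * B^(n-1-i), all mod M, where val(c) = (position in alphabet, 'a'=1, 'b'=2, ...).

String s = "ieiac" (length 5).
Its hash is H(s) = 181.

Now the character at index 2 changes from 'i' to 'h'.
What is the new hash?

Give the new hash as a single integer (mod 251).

Answer: 132

Derivation:
val('i') = 9, val('h') = 8
Position k = 2, exponent = n-1-k = 2
B^2 mod M = 7^2 mod 251 = 49
Delta = (8 - 9) * 49 mod 251 = 202
New hash = (181 + 202) mod 251 = 132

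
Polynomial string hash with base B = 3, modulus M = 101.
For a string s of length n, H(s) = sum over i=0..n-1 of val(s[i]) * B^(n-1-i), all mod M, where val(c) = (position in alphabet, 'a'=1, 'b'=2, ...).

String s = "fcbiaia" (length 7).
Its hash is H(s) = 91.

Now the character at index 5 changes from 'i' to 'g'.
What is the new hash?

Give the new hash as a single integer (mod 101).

Answer: 85

Derivation:
val('i') = 9, val('g') = 7
Position k = 5, exponent = n-1-k = 1
B^1 mod M = 3^1 mod 101 = 3
Delta = (7 - 9) * 3 mod 101 = 95
New hash = (91 + 95) mod 101 = 85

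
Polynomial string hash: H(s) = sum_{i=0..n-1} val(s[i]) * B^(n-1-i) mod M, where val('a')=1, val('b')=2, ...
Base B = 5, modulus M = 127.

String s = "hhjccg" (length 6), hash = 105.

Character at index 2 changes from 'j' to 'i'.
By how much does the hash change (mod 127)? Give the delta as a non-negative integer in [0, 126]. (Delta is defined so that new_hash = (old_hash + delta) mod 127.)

Delta formula: (val(new) - val(old)) * B^(n-1-k) mod M
  val('i') - val('j') = 9 - 10 = -1
  B^(n-1-k) = 5^3 mod 127 = 125
  Delta = -1 * 125 mod 127 = 2

Answer: 2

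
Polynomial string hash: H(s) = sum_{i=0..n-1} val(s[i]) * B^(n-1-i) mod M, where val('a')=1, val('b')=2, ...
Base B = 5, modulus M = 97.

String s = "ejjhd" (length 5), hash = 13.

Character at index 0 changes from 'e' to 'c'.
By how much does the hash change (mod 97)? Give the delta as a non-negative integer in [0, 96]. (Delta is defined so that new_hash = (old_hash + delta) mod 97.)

Answer: 11

Derivation:
Delta formula: (val(new) - val(old)) * B^(n-1-k) mod M
  val('c') - val('e') = 3 - 5 = -2
  B^(n-1-k) = 5^4 mod 97 = 43
  Delta = -2 * 43 mod 97 = 11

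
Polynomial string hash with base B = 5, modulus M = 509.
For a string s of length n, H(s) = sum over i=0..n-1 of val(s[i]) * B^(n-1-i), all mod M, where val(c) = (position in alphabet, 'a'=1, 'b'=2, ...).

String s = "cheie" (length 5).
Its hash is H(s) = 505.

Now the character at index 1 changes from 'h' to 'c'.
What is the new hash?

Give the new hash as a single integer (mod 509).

val('h') = 8, val('c') = 3
Position k = 1, exponent = n-1-k = 3
B^3 mod M = 5^3 mod 509 = 125
Delta = (3 - 8) * 125 mod 509 = 393
New hash = (505 + 393) mod 509 = 389

Answer: 389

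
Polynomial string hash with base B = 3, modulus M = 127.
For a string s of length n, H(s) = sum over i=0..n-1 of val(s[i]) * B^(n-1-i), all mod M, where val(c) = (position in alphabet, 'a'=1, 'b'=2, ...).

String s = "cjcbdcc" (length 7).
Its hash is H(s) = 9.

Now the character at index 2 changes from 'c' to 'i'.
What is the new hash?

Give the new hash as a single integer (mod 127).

Answer: 114

Derivation:
val('c') = 3, val('i') = 9
Position k = 2, exponent = n-1-k = 4
B^4 mod M = 3^4 mod 127 = 81
Delta = (9 - 3) * 81 mod 127 = 105
New hash = (9 + 105) mod 127 = 114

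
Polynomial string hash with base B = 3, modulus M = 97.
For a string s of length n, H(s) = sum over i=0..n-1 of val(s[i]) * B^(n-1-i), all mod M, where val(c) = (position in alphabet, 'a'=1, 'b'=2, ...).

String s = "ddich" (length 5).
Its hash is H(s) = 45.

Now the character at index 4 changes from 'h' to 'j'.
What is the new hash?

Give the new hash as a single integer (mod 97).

val('h') = 8, val('j') = 10
Position k = 4, exponent = n-1-k = 0
B^0 mod M = 3^0 mod 97 = 1
Delta = (10 - 8) * 1 mod 97 = 2
New hash = (45 + 2) mod 97 = 47

Answer: 47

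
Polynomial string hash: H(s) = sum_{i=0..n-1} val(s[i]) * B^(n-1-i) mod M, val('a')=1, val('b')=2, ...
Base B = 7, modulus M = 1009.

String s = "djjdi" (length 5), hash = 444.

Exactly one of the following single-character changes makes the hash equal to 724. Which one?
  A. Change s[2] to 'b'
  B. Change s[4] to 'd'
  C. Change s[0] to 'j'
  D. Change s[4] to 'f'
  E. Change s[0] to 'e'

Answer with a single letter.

Answer: C

Derivation:
Option A: s[2]='j'->'b', delta=(2-10)*7^2 mod 1009 = 617, hash=444+617 mod 1009 = 52
Option B: s[4]='i'->'d', delta=(4-9)*7^0 mod 1009 = 1004, hash=444+1004 mod 1009 = 439
Option C: s[0]='d'->'j', delta=(10-4)*7^4 mod 1009 = 280, hash=444+280 mod 1009 = 724 <-- target
Option D: s[4]='i'->'f', delta=(6-9)*7^0 mod 1009 = 1006, hash=444+1006 mod 1009 = 441
Option E: s[0]='d'->'e', delta=(5-4)*7^4 mod 1009 = 383, hash=444+383 mod 1009 = 827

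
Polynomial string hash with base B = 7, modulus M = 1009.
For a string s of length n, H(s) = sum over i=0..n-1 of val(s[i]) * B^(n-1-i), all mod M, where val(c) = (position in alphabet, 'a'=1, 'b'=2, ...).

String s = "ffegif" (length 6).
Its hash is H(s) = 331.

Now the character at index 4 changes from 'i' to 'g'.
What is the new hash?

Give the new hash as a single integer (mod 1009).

Answer: 317

Derivation:
val('i') = 9, val('g') = 7
Position k = 4, exponent = n-1-k = 1
B^1 mod M = 7^1 mod 1009 = 7
Delta = (7 - 9) * 7 mod 1009 = 995
New hash = (331 + 995) mod 1009 = 317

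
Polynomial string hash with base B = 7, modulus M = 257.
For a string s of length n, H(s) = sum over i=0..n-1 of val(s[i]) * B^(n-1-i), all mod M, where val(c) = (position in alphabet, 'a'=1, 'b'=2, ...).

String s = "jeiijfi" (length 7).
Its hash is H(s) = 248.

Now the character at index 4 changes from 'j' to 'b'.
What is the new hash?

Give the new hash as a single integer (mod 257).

val('j') = 10, val('b') = 2
Position k = 4, exponent = n-1-k = 2
B^2 mod M = 7^2 mod 257 = 49
Delta = (2 - 10) * 49 mod 257 = 122
New hash = (248 + 122) mod 257 = 113

Answer: 113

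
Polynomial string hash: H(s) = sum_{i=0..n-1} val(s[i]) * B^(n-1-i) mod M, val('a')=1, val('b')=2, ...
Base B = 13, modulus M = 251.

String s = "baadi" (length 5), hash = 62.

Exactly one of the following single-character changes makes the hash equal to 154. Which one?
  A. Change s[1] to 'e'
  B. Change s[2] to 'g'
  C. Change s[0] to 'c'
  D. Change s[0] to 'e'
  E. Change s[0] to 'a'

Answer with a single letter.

Answer: D

Derivation:
Option A: s[1]='a'->'e', delta=(5-1)*13^3 mod 251 = 3, hash=62+3 mod 251 = 65
Option B: s[2]='a'->'g', delta=(7-1)*13^2 mod 251 = 10, hash=62+10 mod 251 = 72
Option C: s[0]='b'->'c', delta=(3-2)*13^4 mod 251 = 198, hash=62+198 mod 251 = 9
Option D: s[0]='b'->'e', delta=(5-2)*13^4 mod 251 = 92, hash=62+92 mod 251 = 154 <-- target
Option E: s[0]='b'->'a', delta=(1-2)*13^4 mod 251 = 53, hash=62+53 mod 251 = 115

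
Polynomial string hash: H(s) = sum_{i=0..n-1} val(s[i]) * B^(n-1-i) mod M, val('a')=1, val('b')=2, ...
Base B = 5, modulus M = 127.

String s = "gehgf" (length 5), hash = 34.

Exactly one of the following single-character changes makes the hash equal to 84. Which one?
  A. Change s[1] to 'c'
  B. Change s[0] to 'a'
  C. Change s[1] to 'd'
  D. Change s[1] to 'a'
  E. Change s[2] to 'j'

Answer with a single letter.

Answer: E

Derivation:
Option A: s[1]='e'->'c', delta=(3-5)*5^3 mod 127 = 4, hash=34+4 mod 127 = 38
Option B: s[0]='g'->'a', delta=(1-7)*5^4 mod 127 = 60, hash=34+60 mod 127 = 94
Option C: s[1]='e'->'d', delta=(4-5)*5^3 mod 127 = 2, hash=34+2 mod 127 = 36
Option D: s[1]='e'->'a', delta=(1-5)*5^3 mod 127 = 8, hash=34+8 mod 127 = 42
Option E: s[2]='h'->'j', delta=(10-8)*5^2 mod 127 = 50, hash=34+50 mod 127 = 84 <-- target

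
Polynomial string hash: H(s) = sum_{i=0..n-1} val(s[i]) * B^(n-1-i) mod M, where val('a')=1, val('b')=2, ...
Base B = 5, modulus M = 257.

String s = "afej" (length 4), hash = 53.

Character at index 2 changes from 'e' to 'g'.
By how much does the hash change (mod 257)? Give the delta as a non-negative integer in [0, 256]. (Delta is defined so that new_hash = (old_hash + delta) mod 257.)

Delta formula: (val(new) - val(old)) * B^(n-1-k) mod M
  val('g') - val('e') = 7 - 5 = 2
  B^(n-1-k) = 5^1 mod 257 = 5
  Delta = 2 * 5 mod 257 = 10

Answer: 10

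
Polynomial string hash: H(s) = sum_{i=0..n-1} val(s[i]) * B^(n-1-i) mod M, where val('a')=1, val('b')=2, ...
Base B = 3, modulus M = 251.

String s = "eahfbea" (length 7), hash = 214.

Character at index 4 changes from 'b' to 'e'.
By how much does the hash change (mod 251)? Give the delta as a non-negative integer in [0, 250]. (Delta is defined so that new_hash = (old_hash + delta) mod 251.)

Delta formula: (val(new) - val(old)) * B^(n-1-k) mod M
  val('e') - val('b') = 5 - 2 = 3
  B^(n-1-k) = 3^2 mod 251 = 9
  Delta = 3 * 9 mod 251 = 27

Answer: 27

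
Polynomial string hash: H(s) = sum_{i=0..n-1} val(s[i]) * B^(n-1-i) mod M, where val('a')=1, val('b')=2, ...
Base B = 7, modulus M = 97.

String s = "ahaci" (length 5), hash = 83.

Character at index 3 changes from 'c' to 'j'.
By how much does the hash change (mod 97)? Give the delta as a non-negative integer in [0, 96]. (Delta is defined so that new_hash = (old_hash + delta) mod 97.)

Delta formula: (val(new) - val(old)) * B^(n-1-k) mod M
  val('j') - val('c') = 10 - 3 = 7
  B^(n-1-k) = 7^1 mod 97 = 7
  Delta = 7 * 7 mod 97 = 49

Answer: 49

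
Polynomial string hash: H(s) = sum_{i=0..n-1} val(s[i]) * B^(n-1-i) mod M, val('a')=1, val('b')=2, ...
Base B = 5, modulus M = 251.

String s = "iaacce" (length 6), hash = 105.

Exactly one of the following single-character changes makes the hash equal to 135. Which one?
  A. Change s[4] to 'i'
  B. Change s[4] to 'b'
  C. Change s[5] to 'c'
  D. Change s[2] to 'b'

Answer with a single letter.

Answer: A

Derivation:
Option A: s[4]='c'->'i', delta=(9-3)*5^1 mod 251 = 30, hash=105+30 mod 251 = 135 <-- target
Option B: s[4]='c'->'b', delta=(2-3)*5^1 mod 251 = 246, hash=105+246 mod 251 = 100
Option C: s[5]='e'->'c', delta=(3-5)*5^0 mod 251 = 249, hash=105+249 mod 251 = 103
Option D: s[2]='a'->'b', delta=(2-1)*5^3 mod 251 = 125, hash=105+125 mod 251 = 230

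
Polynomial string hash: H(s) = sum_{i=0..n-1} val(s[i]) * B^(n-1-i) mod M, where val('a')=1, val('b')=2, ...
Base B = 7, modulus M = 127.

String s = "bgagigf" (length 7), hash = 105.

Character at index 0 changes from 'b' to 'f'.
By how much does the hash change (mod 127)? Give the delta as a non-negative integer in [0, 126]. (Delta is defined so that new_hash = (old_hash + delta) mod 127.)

Delta formula: (val(new) - val(old)) * B^(n-1-k) mod M
  val('f') - val('b') = 6 - 2 = 4
  B^(n-1-k) = 7^6 mod 127 = 47
  Delta = 4 * 47 mod 127 = 61

Answer: 61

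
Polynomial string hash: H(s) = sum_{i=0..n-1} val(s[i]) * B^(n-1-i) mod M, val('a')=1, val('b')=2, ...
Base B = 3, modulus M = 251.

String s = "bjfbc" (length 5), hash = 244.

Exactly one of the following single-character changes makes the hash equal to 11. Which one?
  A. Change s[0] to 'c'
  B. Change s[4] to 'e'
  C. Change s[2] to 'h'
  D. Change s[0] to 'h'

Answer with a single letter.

Option A: s[0]='b'->'c', delta=(3-2)*3^4 mod 251 = 81, hash=244+81 mod 251 = 74
Option B: s[4]='c'->'e', delta=(5-3)*3^0 mod 251 = 2, hash=244+2 mod 251 = 246
Option C: s[2]='f'->'h', delta=(8-6)*3^2 mod 251 = 18, hash=244+18 mod 251 = 11 <-- target
Option D: s[0]='b'->'h', delta=(8-2)*3^4 mod 251 = 235, hash=244+235 mod 251 = 228

Answer: C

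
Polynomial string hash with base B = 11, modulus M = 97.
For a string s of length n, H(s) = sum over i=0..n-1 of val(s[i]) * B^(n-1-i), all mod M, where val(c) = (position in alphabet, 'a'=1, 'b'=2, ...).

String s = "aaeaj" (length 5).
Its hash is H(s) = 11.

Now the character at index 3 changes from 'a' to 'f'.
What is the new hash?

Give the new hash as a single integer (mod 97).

val('a') = 1, val('f') = 6
Position k = 3, exponent = n-1-k = 1
B^1 mod M = 11^1 mod 97 = 11
Delta = (6 - 1) * 11 mod 97 = 55
New hash = (11 + 55) mod 97 = 66

Answer: 66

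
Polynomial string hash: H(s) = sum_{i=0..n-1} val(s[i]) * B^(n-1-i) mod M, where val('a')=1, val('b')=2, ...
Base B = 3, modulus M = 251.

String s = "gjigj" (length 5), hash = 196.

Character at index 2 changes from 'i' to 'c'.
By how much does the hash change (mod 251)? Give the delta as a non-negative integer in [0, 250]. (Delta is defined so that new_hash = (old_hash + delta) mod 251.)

Delta formula: (val(new) - val(old)) * B^(n-1-k) mod M
  val('c') - val('i') = 3 - 9 = -6
  B^(n-1-k) = 3^2 mod 251 = 9
  Delta = -6 * 9 mod 251 = 197

Answer: 197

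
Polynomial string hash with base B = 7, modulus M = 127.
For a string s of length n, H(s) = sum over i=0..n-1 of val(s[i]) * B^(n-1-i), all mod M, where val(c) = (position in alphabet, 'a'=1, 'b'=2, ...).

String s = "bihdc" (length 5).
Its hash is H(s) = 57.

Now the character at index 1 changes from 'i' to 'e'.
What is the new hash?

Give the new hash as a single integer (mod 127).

val('i') = 9, val('e') = 5
Position k = 1, exponent = n-1-k = 3
B^3 mod M = 7^3 mod 127 = 89
Delta = (5 - 9) * 89 mod 127 = 25
New hash = (57 + 25) mod 127 = 82

Answer: 82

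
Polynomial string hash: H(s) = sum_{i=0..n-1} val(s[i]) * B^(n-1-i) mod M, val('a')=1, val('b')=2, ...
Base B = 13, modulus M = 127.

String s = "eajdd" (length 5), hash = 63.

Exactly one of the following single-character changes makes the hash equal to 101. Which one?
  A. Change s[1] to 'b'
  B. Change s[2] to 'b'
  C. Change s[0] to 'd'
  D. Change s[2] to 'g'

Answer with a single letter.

Answer: A

Derivation:
Option A: s[1]='a'->'b', delta=(2-1)*13^3 mod 127 = 38, hash=63+38 mod 127 = 101 <-- target
Option B: s[2]='j'->'b', delta=(2-10)*13^2 mod 127 = 45, hash=63+45 mod 127 = 108
Option C: s[0]='e'->'d', delta=(4-5)*13^4 mod 127 = 14, hash=63+14 mod 127 = 77
Option D: s[2]='j'->'g', delta=(7-10)*13^2 mod 127 = 1, hash=63+1 mod 127 = 64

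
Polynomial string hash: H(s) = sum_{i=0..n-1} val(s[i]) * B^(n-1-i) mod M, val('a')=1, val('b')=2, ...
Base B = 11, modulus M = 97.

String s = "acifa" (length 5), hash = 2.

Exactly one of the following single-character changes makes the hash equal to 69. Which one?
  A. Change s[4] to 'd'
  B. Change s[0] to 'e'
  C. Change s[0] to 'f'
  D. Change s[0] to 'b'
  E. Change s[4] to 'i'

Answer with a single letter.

Option A: s[4]='a'->'d', delta=(4-1)*11^0 mod 97 = 3, hash=2+3 mod 97 = 5
Option B: s[0]='a'->'e', delta=(5-1)*11^4 mod 97 = 73, hash=2+73 mod 97 = 75
Option C: s[0]='a'->'f', delta=(6-1)*11^4 mod 97 = 67, hash=2+67 mod 97 = 69 <-- target
Option D: s[0]='a'->'b', delta=(2-1)*11^4 mod 97 = 91, hash=2+91 mod 97 = 93
Option E: s[4]='a'->'i', delta=(9-1)*11^0 mod 97 = 8, hash=2+8 mod 97 = 10

Answer: C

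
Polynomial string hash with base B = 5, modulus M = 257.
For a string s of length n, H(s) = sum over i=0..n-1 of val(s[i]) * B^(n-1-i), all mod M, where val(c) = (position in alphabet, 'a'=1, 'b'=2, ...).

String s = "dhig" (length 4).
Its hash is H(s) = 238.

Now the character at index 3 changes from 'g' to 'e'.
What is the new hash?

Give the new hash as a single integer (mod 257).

Answer: 236

Derivation:
val('g') = 7, val('e') = 5
Position k = 3, exponent = n-1-k = 0
B^0 mod M = 5^0 mod 257 = 1
Delta = (5 - 7) * 1 mod 257 = 255
New hash = (238 + 255) mod 257 = 236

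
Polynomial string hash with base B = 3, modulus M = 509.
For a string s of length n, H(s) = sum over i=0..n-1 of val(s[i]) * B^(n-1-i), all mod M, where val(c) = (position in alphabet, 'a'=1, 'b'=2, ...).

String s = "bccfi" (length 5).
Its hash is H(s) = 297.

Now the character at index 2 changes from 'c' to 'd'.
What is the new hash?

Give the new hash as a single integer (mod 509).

Answer: 306

Derivation:
val('c') = 3, val('d') = 4
Position k = 2, exponent = n-1-k = 2
B^2 mod M = 3^2 mod 509 = 9
Delta = (4 - 3) * 9 mod 509 = 9
New hash = (297 + 9) mod 509 = 306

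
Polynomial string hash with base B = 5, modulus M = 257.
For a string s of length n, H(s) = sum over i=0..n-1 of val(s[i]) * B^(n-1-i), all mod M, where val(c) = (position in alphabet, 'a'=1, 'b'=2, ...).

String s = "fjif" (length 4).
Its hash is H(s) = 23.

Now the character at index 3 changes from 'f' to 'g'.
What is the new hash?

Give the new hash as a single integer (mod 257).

val('f') = 6, val('g') = 7
Position k = 3, exponent = n-1-k = 0
B^0 mod M = 5^0 mod 257 = 1
Delta = (7 - 6) * 1 mod 257 = 1
New hash = (23 + 1) mod 257 = 24

Answer: 24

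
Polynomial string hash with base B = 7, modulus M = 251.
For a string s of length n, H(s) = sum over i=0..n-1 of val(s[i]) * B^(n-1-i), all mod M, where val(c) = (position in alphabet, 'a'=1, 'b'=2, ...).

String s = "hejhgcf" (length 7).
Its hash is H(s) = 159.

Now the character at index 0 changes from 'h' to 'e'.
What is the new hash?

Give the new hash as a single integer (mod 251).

val('h') = 8, val('e') = 5
Position k = 0, exponent = n-1-k = 6
B^6 mod M = 7^6 mod 251 = 181
Delta = (5 - 8) * 181 mod 251 = 210
New hash = (159 + 210) mod 251 = 118

Answer: 118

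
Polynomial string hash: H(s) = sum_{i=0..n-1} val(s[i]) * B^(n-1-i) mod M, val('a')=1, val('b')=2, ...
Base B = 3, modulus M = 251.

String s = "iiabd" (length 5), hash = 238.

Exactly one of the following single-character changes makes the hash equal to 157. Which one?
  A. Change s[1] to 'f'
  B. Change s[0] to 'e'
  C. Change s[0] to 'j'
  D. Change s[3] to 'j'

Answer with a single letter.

Option A: s[1]='i'->'f', delta=(6-9)*3^3 mod 251 = 170, hash=238+170 mod 251 = 157 <-- target
Option B: s[0]='i'->'e', delta=(5-9)*3^4 mod 251 = 178, hash=238+178 mod 251 = 165
Option C: s[0]='i'->'j', delta=(10-9)*3^4 mod 251 = 81, hash=238+81 mod 251 = 68
Option D: s[3]='b'->'j', delta=(10-2)*3^1 mod 251 = 24, hash=238+24 mod 251 = 11

Answer: A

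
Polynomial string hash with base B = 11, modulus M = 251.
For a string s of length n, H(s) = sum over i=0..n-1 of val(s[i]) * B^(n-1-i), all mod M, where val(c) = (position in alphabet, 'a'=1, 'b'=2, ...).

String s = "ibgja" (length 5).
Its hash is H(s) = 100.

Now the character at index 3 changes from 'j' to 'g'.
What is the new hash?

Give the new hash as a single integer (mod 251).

val('j') = 10, val('g') = 7
Position k = 3, exponent = n-1-k = 1
B^1 mod M = 11^1 mod 251 = 11
Delta = (7 - 10) * 11 mod 251 = 218
New hash = (100 + 218) mod 251 = 67

Answer: 67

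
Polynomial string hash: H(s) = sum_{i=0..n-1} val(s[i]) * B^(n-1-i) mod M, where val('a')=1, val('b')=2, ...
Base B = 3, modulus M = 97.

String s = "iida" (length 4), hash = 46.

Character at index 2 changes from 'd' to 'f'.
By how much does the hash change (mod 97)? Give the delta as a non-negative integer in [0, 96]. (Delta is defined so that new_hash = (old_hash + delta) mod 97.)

Answer: 6

Derivation:
Delta formula: (val(new) - val(old)) * B^(n-1-k) mod M
  val('f') - val('d') = 6 - 4 = 2
  B^(n-1-k) = 3^1 mod 97 = 3
  Delta = 2 * 3 mod 97 = 6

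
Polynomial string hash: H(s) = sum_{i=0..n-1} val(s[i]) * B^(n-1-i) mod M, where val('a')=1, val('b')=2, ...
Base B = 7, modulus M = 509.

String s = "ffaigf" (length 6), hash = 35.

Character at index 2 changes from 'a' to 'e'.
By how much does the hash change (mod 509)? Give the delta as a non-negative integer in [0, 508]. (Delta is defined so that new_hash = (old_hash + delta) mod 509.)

Answer: 354

Derivation:
Delta formula: (val(new) - val(old)) * B^(n-1-k) mod M
  val('e') - val('a') = 5 - 1 = 4
  B^(n-1-k) = 7^3 mod 509 = 343
  Delta = 4 * 343 mod 509 = 354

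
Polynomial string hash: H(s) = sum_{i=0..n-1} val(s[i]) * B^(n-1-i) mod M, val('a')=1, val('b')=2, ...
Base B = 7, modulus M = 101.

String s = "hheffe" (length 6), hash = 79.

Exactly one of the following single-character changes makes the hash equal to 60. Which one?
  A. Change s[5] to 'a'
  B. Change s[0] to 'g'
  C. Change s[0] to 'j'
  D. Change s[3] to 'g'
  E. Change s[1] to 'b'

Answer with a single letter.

Option A: s[5]='e'->'a', delta=(1-5)*7^0 mod 101 = 97, hash=79+97 mod 101 = 75
Option B: s[0]='h'->'g', delta=(7-8)*7^5 mod 101 = 60, hash=79+60 mod 101 = 38
Option C: s[0]='h'->'j', delta=(10-8)*7^5 mod 101 = 82, hash=79+82 mod 101 = 60 <-- target
Option D: s[3]='f'->'g', delta=(7-6)*7^2 mod 101 = 49, hash=79+49 mod 101 = 27
Option E: s[1]='h'->'b', delta=(2-8)*7^4 mod 101 = 37, hash=79+37 mod 101 = 15

Answer: C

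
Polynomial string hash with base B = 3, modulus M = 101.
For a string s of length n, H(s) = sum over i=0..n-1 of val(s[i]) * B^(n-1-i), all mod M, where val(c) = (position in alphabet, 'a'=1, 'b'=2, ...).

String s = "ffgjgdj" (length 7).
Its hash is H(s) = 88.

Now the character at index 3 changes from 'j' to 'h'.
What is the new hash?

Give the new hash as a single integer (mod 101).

Answer: 34

Derivation:
val('j') = 10, val('h') = 8
Position k = 3, exponent = n-1-k = 3
B^3 mod M = 3^3 mod 101 = 27
Delta = (8 - 10) * 27 mod 101 = 47
New hash = (88 + 47) mod 101 = 34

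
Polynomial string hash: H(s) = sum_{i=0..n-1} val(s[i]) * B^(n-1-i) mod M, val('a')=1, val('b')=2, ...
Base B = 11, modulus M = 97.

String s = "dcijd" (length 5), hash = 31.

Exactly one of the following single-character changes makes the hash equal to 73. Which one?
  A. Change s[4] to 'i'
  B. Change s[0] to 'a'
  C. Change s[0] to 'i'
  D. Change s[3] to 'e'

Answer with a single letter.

Option A: s[4]='d'->'i', delta=(9-4)*11^0 mod 97 = 5, hash=31+5 mod 97 = 36
Option B: s[0]='d'->'a', delta=(1-4)*11^4 mod 97 = 18, hash=31+18 mod 97 = 49
Option C: s[0]='d'->'i', delta=(9-4)*11^4 mod 97 = 67, hash=31+67 mod 97 = 1
Option D: s[3]='j'->'e', delta=(5-10)*11^1 mod 97 = 42, hash=31+42 mod 97 = 73 <-- target

Answer: D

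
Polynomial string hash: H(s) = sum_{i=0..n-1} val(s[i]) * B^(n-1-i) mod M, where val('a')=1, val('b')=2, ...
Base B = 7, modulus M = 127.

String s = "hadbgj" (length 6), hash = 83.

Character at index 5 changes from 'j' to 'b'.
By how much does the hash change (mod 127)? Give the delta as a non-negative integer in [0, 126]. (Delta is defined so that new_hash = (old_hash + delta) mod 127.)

Answer: 119

Derivation:
Delta formula: (val(new) - val(old)) * B^(n-1-k) mod M
  val('b') - val('j') = 2 - 10 = -8
  B^(n-1-k) = 7^0 mod 127 = 1
  Delta = -8 * 1 mod 127 = 119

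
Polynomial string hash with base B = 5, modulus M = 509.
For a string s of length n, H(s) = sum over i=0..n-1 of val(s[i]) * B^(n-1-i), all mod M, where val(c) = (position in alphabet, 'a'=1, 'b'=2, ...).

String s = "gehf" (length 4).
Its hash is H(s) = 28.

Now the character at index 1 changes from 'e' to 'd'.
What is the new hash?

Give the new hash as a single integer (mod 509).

val('e') = 5, val('d') = 4
Position k = 1, exponent = n-1-k = 2
B^2 mod M = 5^2 mod 509 = 25
Delta = (4 - 5) * 25 mod 509 = 484
New hash = (28 + 484) mod 509 = 3

Answer: 3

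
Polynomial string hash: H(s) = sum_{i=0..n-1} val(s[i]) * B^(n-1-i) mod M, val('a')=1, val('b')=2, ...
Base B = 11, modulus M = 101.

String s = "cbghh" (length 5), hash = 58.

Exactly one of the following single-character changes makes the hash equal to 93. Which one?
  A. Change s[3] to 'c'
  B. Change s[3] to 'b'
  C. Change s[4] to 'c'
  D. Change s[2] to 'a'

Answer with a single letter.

Option A: s[3]='h'->'c', delta=(3-8)*11^1 mod 101 = 46, hash=58+46 mod 101 = 3
Option B: s[3]='h'->'b', delta=(2-8)*11^1 mod 101 = 35, hash=58+35 mod 101 = 93 <-- target
Option C: s[4]='h'->'c', delta=(3-8)*11^0 mod 101 = 96, hash=58+96 mod 101 = 53
Option D: s[2]='g'->'a', delta=(1-7)*11^2 mod 101 = 82, hash=58+82 mod 101 = 39

Answer: B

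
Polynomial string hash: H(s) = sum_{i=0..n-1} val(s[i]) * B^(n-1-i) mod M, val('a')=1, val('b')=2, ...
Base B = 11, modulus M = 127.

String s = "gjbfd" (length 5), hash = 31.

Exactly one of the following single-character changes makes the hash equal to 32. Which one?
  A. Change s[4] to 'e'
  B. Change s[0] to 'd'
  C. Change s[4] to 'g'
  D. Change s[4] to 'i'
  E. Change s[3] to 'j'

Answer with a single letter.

Answer: A

Derivation:
Option A: s[4]='d'->'e', delta=(5-4)*11^0 mod 127 = 1, hash=31+1 mod 127 = 32 <-- target
Option B: s[0]='g'->'d', delta=(4-7)*11^4 mod 127 = 19, hash=31+19 mod 127 = 50
Option C: s[4]='d'->'g', delta=(7-4)*11^0 mod 127 = 3, hash=31+3 mod 127 = 34
Option D: s[4]='d'->'i', delta=(9-4)*11^0 mod 127 = 5, hash=31+5 mod 127 = 36
Option E: s[3]='f'->'j', delta=(10-6)*11^1 mod 127 = 44, hash=31+44 mod 127 = 75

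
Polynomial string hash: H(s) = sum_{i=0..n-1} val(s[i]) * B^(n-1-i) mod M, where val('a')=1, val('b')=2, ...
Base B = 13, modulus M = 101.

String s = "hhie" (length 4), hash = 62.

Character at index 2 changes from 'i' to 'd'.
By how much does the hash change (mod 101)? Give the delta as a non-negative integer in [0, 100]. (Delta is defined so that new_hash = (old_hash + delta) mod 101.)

Delta formula: (val(new) - val(old)) * B^(n-1-k) mod M
  val('d') - val('i') = 4 - 9 = -5
  B^(n-1-k) = 13^1 mod 101 = 13
  Delta = -5 * 13 mod 101 = 36

Answer: 36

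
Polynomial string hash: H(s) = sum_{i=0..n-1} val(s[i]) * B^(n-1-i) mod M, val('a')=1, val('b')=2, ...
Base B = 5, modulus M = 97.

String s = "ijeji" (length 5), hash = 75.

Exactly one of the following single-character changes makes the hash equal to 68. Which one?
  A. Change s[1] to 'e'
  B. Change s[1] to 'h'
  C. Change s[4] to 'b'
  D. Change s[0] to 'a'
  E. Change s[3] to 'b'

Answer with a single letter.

Option A: s[1]='j'->'e', delta=(5-10)*5^3 mod 97 = 54, hash=75+54 mod 97 = 32
Option B: s[1]='j'->'h', delta=(8-10)*5^3 mod 97 = 41, hash=75+41 mod 97 = 19
Option C: s[4]='i'->'b', delta=(2-9)*5^0 mod 97 = 90, hash=75+90 mod 97 = 68 <-- target
Option D: s[0]='i'->'a', delta=(1-9)*5^4 mod 97 = 44, hash=75+44 mod 97 = 22
Option E: s[3]='j'->'b', delta=(2-10)*5^1 mod 97 = 57, hash=75+57 mod 97 = 35

Answer: C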